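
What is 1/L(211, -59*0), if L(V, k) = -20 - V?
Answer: -1/231 ≈ -0.0043290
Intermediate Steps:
1/L(211, -59*0) = 1/(-20 - 1*211) = 1/(-20 - 211) = 1/(-231) = -1/231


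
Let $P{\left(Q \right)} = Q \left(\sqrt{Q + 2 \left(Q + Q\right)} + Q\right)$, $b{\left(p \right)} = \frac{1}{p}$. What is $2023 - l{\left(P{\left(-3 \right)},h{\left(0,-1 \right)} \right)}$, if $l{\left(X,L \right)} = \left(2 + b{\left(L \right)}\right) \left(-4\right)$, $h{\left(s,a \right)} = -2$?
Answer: $2029$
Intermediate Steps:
$P{\left(Q \right)} = Q \left(Q + \sqrt{5} \sqrt{Q}\right)$ ($P{\left(Q \right)} = Q \left(\sqrt{Q + 2 \cdot 2 Q} + Q\right) = Q \left(\sqrt{Q + 4 Q} + Q\right) = Q \left(\sqrt{5 Q} + Q\right) = Q \left(\sqrt{5} \sqrt{Q} + Q\right) = Q \left(Q + \sqrt{5} \sqrt{Q}\right)$)
$l{\left(X,L \right)} = -8 - \frac{4}{L}$ ($l{\left(X,L \right)} = \left(2 + \frac{1}{L}\right) \left(-4\right) = -8 - \frac{4}{L}$)
$2023 - l{\left(P{\left(-3 \right)},h{\left(0,-1 \right)} \right)} = 2023 - \left(-8 - \frac{4}{-2}\right) = 2023 - \left(-8 - -2\right) = 2023 - \left(-8 + 2\right) = 2023 - -6 = 2023 + 6 = 2029$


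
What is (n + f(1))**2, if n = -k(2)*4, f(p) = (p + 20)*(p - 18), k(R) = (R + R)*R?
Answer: 151321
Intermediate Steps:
k(R) = 2*R**2 (k(R) = (2*R)*R = 2*R**2)
f(p) = (-18 + p)*(20 + p) (f(p) = (20 + p)*(-18 + p) = (-18 + p)*(20 + p))
n = -32 (n = -2*2**2*4 = -2*4*4 = -1*8*4 = -8*4 = -32)
(n + f(1))**2 = (-32 + (-360 + 1**2 + 2*1))**2 = (-32 + (-360 + 1 + 2))**2 = (-32 - 357)**2 = (-389)**2 = 151321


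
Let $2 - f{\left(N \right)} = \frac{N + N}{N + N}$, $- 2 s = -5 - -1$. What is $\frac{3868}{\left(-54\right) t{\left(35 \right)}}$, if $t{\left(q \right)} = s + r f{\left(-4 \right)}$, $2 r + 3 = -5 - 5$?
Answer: $\frac{3868}{243} \approx 15.918$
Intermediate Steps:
$s = 2$ ($s = - \frac{-5 - -1}{2} = - \frac{-5 + 1}{2} = \left(- \frac{1}{2}\right) \left(-4\right) = 2$)
$f{\left(N \right)} = 1$ ($f{\left(N \right)} = 2 - \frac{N + N}{N + N} = 2 - \frac{2 N}{2 N} = 2 - 2 N \frac{1}{2 N} = 2 - 1 = 1$)
$r = - \frac{13}{2}$ ($r = - \frac{3}{2} + \frac{-5 - 5}{2} = - \frac{3}{2} + \frac{1}{2} \left(-10\right) = - \frac{3}{2} - 5 = - \frac{13}{2} \approx -6.5$)
$t{\left(q \right)} = - \frac{9}{2}$ ($t{\left(q \right)} = 2 - \frac{13}{2} = - \frac{9}{2}$)
$\frac{3868}{\left(-54\right) t{\left(35 \right)}} = \frac{3868}{\left(-54\right) \left(- \frac{9}{2}\right)} = \frac{3868}{243}$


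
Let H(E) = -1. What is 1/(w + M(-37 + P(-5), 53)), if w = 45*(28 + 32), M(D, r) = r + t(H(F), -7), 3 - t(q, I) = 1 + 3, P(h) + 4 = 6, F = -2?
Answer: 1/2752 ≈ 0.00036337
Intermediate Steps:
P(h) = 2 (P(h) = -4 + 6 = 2)
t(q, I) = -1 (t(q, I) = 3 - (1 + 3) = 3 - 1*4 = 3 - 4 = -1)
M(D, r) = -1 + r (M(D, r) = r - 1 = -1 + r)
w = 2700 (w = 45*60 = 2700)
1/(w + M(-37 + P(-5), 53)) = 1/(2700 + (-1 + 53)) = 1/(2700 + 52) = 1/2752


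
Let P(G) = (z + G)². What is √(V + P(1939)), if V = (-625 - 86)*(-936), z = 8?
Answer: 21*√10105 ≈ 2111.0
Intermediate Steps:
P(G) = (8 + G)²
V = 665496 (V = -711*(-936) = 665496)
√(V + P(1939)) = √(665496 + (8 + 1939)²) = √(665496 + 1947²) = √(665496 + 3790809) = √4456305 = 21*√10105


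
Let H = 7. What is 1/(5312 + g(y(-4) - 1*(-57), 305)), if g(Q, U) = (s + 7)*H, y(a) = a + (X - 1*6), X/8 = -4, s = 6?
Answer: 1/5403 ≈ 0.00018508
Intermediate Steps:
X = -32 (X = 8*(-4) = -32)
y(a) = -38 + a (y(a) = a + (-32 - 1*6) = a + (-32 - 6) = a - 38 = -38 + a)
g(Q, U) = 91 (g(Q, U) = (6 + 7)*7 = 13*7 = 91)
1/(5312 + g(y(-4) - 1*(-57), 305)) = 1/(5312 + 91) = 1/5403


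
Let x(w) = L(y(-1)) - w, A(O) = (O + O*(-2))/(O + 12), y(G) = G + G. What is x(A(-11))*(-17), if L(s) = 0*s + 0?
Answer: 187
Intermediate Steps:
y(G) = 2*G
L(s) = 0 (L(s) = 0 + 0 = 0)
A(O) = -O/(12 + O) (A(O) = (O - 2*O)/(12 + O) = (-O)/(12 + O) = -O/(12 + O))
x(w) = -w (x(w) = 0 - w = -w)
x(A(-11))*(-17) = -(-1)*(-11)/(12 - 11)*(-17) = -(-1)*(-11)/1*(-17) = -(-1)*(-11)*(-17) = -1*11*(-17) = -11*(-17) = 187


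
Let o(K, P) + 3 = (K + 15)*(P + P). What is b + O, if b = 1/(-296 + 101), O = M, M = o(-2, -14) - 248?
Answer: -119926/195 ≈ -615.00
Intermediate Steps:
o(K, P) = -3 + 2*P*(15 + K) (o(K, P) = -3 + (K + 15)*(P + P) = -3 + (15 + K)*(2*P) = -3 + 2*P*(15 + K))
M = -615 (M = (-3 + 30*(-14) + 2*(-2)*(-14)) - 248 = (-3 - 420 + 56) - 248 = -367 - 248 = -615)
O = -615
b = -1/195 (b = 1/(-195) = -1/195 ≈ -0.0051282)
b + O = -1/195 - 615 = -119926/195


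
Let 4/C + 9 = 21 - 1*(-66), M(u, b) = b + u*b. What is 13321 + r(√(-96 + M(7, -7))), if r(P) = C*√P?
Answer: 13321 + 2*152^(¼)*√I/39 ≈ 13321.0 + 0.12732*I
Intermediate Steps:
M(u, b) = b + b*u
C = 2/39 (C = 4/(-9 + (21 - 1*(-66))) = 4/(-9 + (21 + 66)) = 4/(-9 + 87) = 4/78 = 4*(1/78) = 2/39 ≈ 0.051282)
r(P) = 2*√P/39
13321 + r(√(-96 + M(7, -7))) = 13321 + 2*√(√(-96 - 7*(1 + 7)))/39 = 13321 + 2*√(√(-96 - 7*8))/39 = 13321 + 2*√(√(-96 - 56))/39 = 13321 + 2*√(√(-152))/39 = 13321 + 2*√(2*I*√38)/39 = 13321 + 2*(2^(¾)*19^(¼)*√I)/39 = 13321 + 2*2^(¾)*19^(¼)*√I/39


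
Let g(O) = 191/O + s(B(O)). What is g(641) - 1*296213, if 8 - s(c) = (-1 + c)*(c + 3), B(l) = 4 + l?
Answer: -457364206/641 ≈ -7.1352e+5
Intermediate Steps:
s(c) = 8 - (-1 + c)*(3 + c) (s(c) = 8 - (-1 + c)*(c + 3) = 8 - (-1 + c)*(3 + c))
g(O) = 3 - (4 + O)² - 2*O + 191/O (g(O) = 191/O + (11 - (4 + O)² - 2*(4 + O)) = 191/O + (11 - (4 + O)² + (-8 - 2*O)) = 191/O + (3 - (4 + O)² - 2*O) = 3 - (4 + O)² - 2*O + 191/O)
g(641) - 1*296213 = (3 - (4 + 641)² - 2*641 + 191/641) - 1*296213 = (3 - 1*645² - 1282 + 191*(1/641)) - 296213 = (3 - 1*416025 - 1282 + 191/641) - 296213 = (3 - 416025 - 1282 + 191/641) - 296213 = -267491673/641 - 296213 = -457364206/641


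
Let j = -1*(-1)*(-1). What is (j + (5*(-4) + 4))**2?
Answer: 289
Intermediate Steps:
j = -1 (j = 1*(-1) = -1)
(j + (5*(-4) + 4))**2 = (-1 + (5*(-4) + 4))**2 = (-1 + (-20 + 4))**2 = (-1 - 16)**2 = (-17)**2 = 289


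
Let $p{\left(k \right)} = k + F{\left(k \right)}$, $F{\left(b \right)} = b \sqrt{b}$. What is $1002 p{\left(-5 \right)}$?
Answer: $-5010 - 5010 i \sqrt{5} \approx -5010.0 - 11203.0 i$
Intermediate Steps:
$F{\left(b \right)} = b^{\frac{3}{2}}$
$p{\left(k \right)} = k + k^{\frac{3}{2}}$
$1002 p{\left(-5 \right)} = 1002 \left(-5 + \left(-5\right)^{\frac{3}{2}}\right) = 1002 \left(-5 - 5 i \sqrt{5}\right) = -5010 - 5010 i \sqrt{5}$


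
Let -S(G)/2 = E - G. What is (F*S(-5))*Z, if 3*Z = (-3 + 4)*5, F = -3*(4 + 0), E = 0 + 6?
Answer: 440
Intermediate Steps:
E = 6
F = -12 (F = -3*4 = -12)
Z = 5/3 (Z = ((-3 + 4)*5)/3 = (1*5)/3 = (⅓)*5 = 5/3 ≈ 1.6667)
S(G) = -12 + 2*G (S(G) = -2*(6 - G) = -12 + 2*G)
(F*S(-5))*Z = -12*(-12 + 2*(-5))*(5/3) = -12*(-12 - 10)*(5/3) = -12*(-22)*(5/3) = 264*(5/3) = 440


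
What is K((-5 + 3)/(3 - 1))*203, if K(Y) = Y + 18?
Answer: 3451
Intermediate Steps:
K(Y) = 18 + Y
K((-5 + 3)/(3 - 1))*203 = (18 + (-5 + 3)/(3 - 1))*203 = (18 - 2/2)*203 = (18 - 2*½)*203 = (18 - 1)*203 = 17*203 = 3451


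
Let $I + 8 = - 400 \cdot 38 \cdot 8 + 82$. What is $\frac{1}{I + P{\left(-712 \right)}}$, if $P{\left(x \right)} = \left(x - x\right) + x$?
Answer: $- \frac{1}{122238} \approx -8.1808 \cdot 10^{-6}$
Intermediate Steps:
$I = -121526$ ($I = -8 + \left(- 400 \cdot 38 \cdot 8 + 82\right) = -8 + \left(\left(-400\right) 304 + 82\right) = -8 + \left(-121600 + 82\right) = -8 - 121518 = -121526$)
$P{\left(x \right)} = x$ ($P{\left(x \right)} = 0 + x = x$)
$\frac{1}{I + P{\left(-712 \right)}} = \frac{1}{-121526 - 712} = \frac{1}{-122238} = - \frac{1}{122238}$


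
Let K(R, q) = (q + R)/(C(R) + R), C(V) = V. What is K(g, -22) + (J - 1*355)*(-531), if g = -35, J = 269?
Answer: 3196677/70 ≈ 45667.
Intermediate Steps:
K(R, q) = (R + q)/(2*R) (K(R, q) = (q + R)/(R + R) = (R + q)/((2*R)) = (R + q)*(1/(2*R)) = (R + q)/(2*R))
K(g, -22) + (J - 1*355)*(-531) = (½)*(-35 - 22)/(-35) + (269 - 1*355)*(-531) = (½)*(-1/35)*(-57) + (269 - 355)*(-531) = 57/70 - 86*(-531) = 57/70 + 45666 = 3196677/70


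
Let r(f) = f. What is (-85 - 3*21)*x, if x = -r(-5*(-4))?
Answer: 2960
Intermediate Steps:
x = -20 (x = -(-5)*(-4) = -1*20 = -20)
(-85 - 3*21)*x = (-85 - 3*21)*(-20) = (-85 - 63)*(-20) = -148*(-20) = 2960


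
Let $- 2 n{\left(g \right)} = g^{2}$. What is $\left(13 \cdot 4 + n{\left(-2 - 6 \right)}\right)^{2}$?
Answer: $400$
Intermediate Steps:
$n{\left(g \right)} = - \frac{g^{2}}{2}$
$\left(13 \cdot 4 + n{\left(-2 - 6 \right)}\right)^{2} = \left(13 \cdot 4 - \frac{\left(-2 - 6\right)^{2}}{2}\right)^{2} = \left(52 - \frac{\left(-2 - 6\right)^{2}}{2}\right)^{2} = \left(52 - \frac{\left(-8\right)^{2}}{2}\right)^{2} = \left(52 - 32\right)^{2} = 20^{2} = 400$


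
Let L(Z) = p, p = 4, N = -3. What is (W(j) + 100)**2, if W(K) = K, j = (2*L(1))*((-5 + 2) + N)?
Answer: 2704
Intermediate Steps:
L(Z) = 4
j = -48 (j = (2*4)*((-5 + 2) - 3) = 8*(-3 - 3) = 8*(-6) = -48)
(W(j) + 100)**2 = (-48 + 100)**2 = 52**2 = 2704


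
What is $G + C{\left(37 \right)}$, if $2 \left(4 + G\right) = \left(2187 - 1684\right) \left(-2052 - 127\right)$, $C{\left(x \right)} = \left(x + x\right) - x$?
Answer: $- \frac{1095971}{2} \approx -5.4799 \cdot 10^{5}$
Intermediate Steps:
$C{\left(x \right)} = x$ ($C{\left(x \right)} = 2 x - x = x$)
$G = - \frac{1096045}{2}$ ($G = -4 + \frac{\left(2187 - 1684\right) \left(-2052 - 127\right)}{2} = -4 + \frac{503 \left(-2179\right)}{2} = -4 + \frac{1}{2} \left(-1096037\right) = -4 - \frac{1096037}{2} = - \frac{1096045}{2} \approx -5.4802 \cdot 10^{5}$)
$G + C{\left(37 \right)} = - \frac{1096045}{2} + 37 = - \frac{1095971}{2}$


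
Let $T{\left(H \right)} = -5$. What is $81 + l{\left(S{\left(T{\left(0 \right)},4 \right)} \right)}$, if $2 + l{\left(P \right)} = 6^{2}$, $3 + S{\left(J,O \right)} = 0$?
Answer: $115$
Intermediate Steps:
$S{\left(J,O \right)} = -3$ ($S{\left(J,O \right)} = -3 + 0 = -3$)
$l{\left(P \right)} = 34$ ($l{\left(P \right)} = -2 + 6^{2} = -2 + 36 = 34$)
$81 + l{\left(S{\left(T{\left(0 \right)},4 \right)} \right)} = 81 + 34 = 115$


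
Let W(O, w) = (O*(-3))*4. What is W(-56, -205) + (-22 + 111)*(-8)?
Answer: -40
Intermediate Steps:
W(O, w) = -12*O (W(O, w) = -3*O*4 = -12*O)
W(-56, -205) + (-22 + 111)*(-8) = -12*(-56) + (-22 + 111)*(-8) = 672 + 89*(-8) = 672 - 712 = -40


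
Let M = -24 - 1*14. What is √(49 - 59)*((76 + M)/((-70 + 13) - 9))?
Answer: -19*I*√10/33 ≈ -1.8207*I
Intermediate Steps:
M = -38 (M = -24 - 14 = -38)
√(49 - 59)*((76 + M)/((-70 + 13) - 9)) = √(49 - 59)*((76 - 38)/((-70 + 13) - 9)) = √(-10)*(38/(-57 - 9)) = (I*√10)*(38/(-66)) = (I*√10)*(38*(-1/66)) = (I*√10)*(-19/33) = -19*I*√10/33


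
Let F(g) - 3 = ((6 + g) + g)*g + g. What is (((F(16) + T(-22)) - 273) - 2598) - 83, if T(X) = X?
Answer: -2349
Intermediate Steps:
F(g) = 3 + g + g*(6 + 2*g) (F(g) = 3 + (((6 + g) + g)*g + g) = 3 + ((6 + 2*g)*g + g) = 3 + (g*(6 + 2*g) + g) = 3 + (g + g*(6 + 2*g)) = 3 + g + g*(6 + 2*g))
(((F(16) + T(-22)) - 273) - 2598) - 83 = ((((3 + 2*16² + 7*16) - 22) - 273) - 2598) - 83 = ((((3 + 2*256 + 112) - 22) - 273) - 2598) - 83 = ((((3 + 512 + 112) - 22) - 273) - 2598) - 83 = (((627 - 22) - 273) - 2598) - 83 = ((605 - 273) - 2598) - 83 = (332 - 2598) - 83 = -2266 - 83 = -2349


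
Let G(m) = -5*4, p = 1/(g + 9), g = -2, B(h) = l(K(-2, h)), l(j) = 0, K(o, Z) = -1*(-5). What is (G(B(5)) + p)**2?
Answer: 19321/49 ≈ 394.31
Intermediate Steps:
K(o, Z) = 5
B(h) = 0
p = 1/7 (p = 1/(-2 + 9) = 1/7 ≈ 0.14286)
G(m) = -20
(G(B(5)) + p)**2 = (-20 + 1/7)**2 = (-139/7)**2 = 19321/49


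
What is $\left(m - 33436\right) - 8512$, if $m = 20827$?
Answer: $-21121$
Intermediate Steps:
$\left(m - 33436\right) - 8512 = \left(20827 - 33436\right) - 8512 = -12609 - 8512 = -21121$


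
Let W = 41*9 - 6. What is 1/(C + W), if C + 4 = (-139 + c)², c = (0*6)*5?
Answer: 1/19680 ≈ 5.0813e-5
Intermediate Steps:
c = 0 (c = 0*5 = 0)
C = 19317 (C = -4 + (-139 + 0)² = -4 + (-139)² = -4 + 19321 = 19317)
W = 363 (W = 369 - 6 = 363)
1/(C + W) = 1/(19317 + 363) = 1/19680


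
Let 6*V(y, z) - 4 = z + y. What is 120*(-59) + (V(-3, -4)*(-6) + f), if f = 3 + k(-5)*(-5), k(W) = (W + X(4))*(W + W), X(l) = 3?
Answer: -7174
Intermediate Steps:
V(y, z) = 2/3 + y/6 + z/6 (V(y, z) = 2/3 + (z + y)/6 = 2/3 + (y + z)/6 = 2/3 + (y/6 + z/6) = 2/3 + y/6 + z/6)
k(W) = 2*W*(3 + W) (k(W) = (W + 3)*(W + W) = (3 + W)*(2*W) = 2*W*(3 + W))
f = -97 (f = 3 + (2*(-5)*(3 - 5))*(-5) = 3 + (2*(-5)*(-2))*(-5) = 3 + 20*(-5) = 3 - 100 = -97)
120*(-59) + (V(-3, -4)*(-6) + f) = 120*(-59) + ((2/3 + (1/6)*(-3) + (1/6)*(-4))*(-6) - 97) = -7080 + ((2/3 - 1/2 - 2/3)*(-6) - 97) = -7080 + (-1/2*(-6) - 97) = -7080 + (3 - 97) = -7080 - 94 = -7174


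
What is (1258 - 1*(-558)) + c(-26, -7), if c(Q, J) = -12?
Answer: 1804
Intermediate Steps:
(1258 - 1*(-558)) + c(-26, -7) = (1258 - 1*(-558)) - 12 = (1258 + 558) - 12 = 1816 - 12 = 1804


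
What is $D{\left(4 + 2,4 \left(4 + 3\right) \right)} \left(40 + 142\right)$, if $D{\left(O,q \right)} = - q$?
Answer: $-5096$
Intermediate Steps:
$D{\left(4 + 2,4 \left(4 + 3\right) \right)} \left(40 + 142\right) = - 4 \left(4 + 3\right) \left(40 + 142\right) = - 4 \cdot 7 \cdot 182 = \left(-1\right) 28 \cdot 182 = \left(-28\right) 182 = -5096$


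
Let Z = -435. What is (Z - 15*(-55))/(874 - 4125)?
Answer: -390/3251 ≈ -0.11996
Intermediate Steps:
(Z - 15*(-55))/(874 - 4125) = (-435 - 15*(-55))/(874 - 4125) = (-435 + 825)/(-3251) = 390*(-1/3251) = -390/3251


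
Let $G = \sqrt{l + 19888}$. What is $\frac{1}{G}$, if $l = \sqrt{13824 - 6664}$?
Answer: $\frac{\sqrt{2}}{2 \sqrt{9944 + \sqrt{1790}}} \approx 0.0070759$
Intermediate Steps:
$l = 2 \sqrt{1790}$ ($l = \sqrt{7160} = 2 \sqrt{1790} \approx 84.617$)
$G = \sqrt{19888 + 2 \sqrt{1790}}$ ($G = \sqrt{2 \sqrt{1790} + 19888} = \sqrt{19888 + 2 \sqrt{1790}} \approx 141.32$)
$\frac{1}{G} = \frac{1}{\sqrt{19888 + 2 \sqrt{1790}}}$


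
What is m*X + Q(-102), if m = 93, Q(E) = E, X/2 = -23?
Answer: -4380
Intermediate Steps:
X = -46 (X = 2*(-23) = -46)
m*X + Q(-102) = 93*(-46) - 102 = -4278 - 102 = -4380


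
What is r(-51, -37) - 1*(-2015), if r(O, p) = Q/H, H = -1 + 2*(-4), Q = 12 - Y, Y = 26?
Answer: 18149/9 ≈ 2016.6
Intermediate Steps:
Q = -14 (Q = 12 - 1*26 = 12 - 26 = -14)
H = -9 (H = -1 - 8 = -9)
r(O, p) = 14/9 (r(O, p) = -14/(-9) = -14*(-⅑) = 14/9)
r(-51, -37) - 1*(-2015) = 14/9 - 1*(-2015) = 14/9 + 2015 = 18149/9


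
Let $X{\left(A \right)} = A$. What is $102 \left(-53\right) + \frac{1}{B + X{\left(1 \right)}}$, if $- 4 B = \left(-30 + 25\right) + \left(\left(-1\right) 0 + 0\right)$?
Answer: $- \frac{48650}{9} \approx -5405.6$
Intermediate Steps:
$B = \frac{5}{4}$ ($B = - \frac{\left(-30 + 25\right) + \left(\left(-1\right) 0 + 0\right)}{4} = - \frac{-5 + \left(0 + 0\right)}{4} = - \frac{-5 + 0}{4} = \left(- \frac{1}{4}\right) \left(-5\right) = \frac{5}{4} \approx 1.25$)
$102 \left(-53\right) + \frac{1}{B + X{\left(1 \right)}} = 102 \left(-53\right) + \frac{1}{\frac{5}{4} + 1} = -5406 + \frac{1}{\frac{9}{4}} = -5406 + \frac{4}{9} = - \frac{48650}{9}$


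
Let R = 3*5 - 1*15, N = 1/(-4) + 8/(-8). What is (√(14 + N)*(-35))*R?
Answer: 0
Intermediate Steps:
N = -5/4 (N = 1*(-¼) + 8*(-⅛) = -¼ - 1 = -5/4 ≈ -1.2500)
R = 0 (R = 15 - 15 = 0)
(√(14 + N)*(-35))*R = (√(14 - 5/4)*(-35))*0 = (√(51/4)*(-35))*0 = ((√51/2)*(-35))*0 = -35*√51/2*0 = 0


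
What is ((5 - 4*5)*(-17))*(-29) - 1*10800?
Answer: -18195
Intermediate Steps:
((5 - 4*5)*(-17))*(-29) - 1*10800 = ((5 - 20)*(-17))*(-29) - 10800 = -15*(-17)*(-29) - 10800 = 255*(-29) - 10800 = -7395 - 10800 = -18195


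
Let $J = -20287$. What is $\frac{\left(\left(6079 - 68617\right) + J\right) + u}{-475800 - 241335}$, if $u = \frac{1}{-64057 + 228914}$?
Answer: $\frac{4551427008}{39408241565} \approx 0.11549$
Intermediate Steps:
$u = \frac{1}{164857} \approx 6.0659 \cdot 10^{-6}$
$\frac{\left(\left(6079 - 68617\right) + J\right) + u}{-475800 - 241335} = \frac{\left(\left(6079 - 68617\right) - 20287\right) + \frac{1}{164857}}{-475800 - 241335} = \frac{\left(-62538 - 20287\right) + \frac{1}{164857}}{-717135} = \left(-82825 + \frac{1}{164857}\right) \left(- \frac{1}{717135}\right) = \left(- \frac{13654281024}{164857}\right) \left(- \frac{1}{717135}\right) = \frac{4551427008}{39408241565}$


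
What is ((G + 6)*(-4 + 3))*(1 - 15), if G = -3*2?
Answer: 0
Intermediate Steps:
G = -6
((G + 6)*(-4 + 3))*(1 - 15) = ((-6 + 6)*(-4 + 3))*(1 - 15) = (0*(-1))*(-14) = 0*(-14) = 0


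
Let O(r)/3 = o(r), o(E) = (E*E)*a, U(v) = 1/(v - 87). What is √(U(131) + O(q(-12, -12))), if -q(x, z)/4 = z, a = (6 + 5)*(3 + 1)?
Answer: √147197963/22 ≈ 551.48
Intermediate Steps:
a = 44 (a = 11*4 = 44)
q(x, z) = -4*z
U(v) = 1/(-87 + v)
o(E) = 44*E² (o(E) = (E*E)*44 = E²*44 = 44*E²)
O(r) = 132*r² (O(r) = 3*(44*r²) = 132*r²)
√(U(131) + O(q(-12, -12))) = √(1/(-87 + 131) + 132*(-4*(-12))²) = √(1/44 + 132*48²) = √(1/44 + 132*2304) = √(1/44 + 304128) = √(13381633/44) = √147197963/22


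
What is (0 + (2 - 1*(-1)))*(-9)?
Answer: -27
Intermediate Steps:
(0 + (2 - 1*(-1)))*(-9) = (0 + (2 + 1))*(-9) = (0 + 3)*(-9) = 3*(-9) = -27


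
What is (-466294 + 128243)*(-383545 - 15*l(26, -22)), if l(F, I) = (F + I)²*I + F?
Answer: 128004701405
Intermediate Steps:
l(F, I) = F + I*(F + I)² (l(F, I) = I*(F + I)² + F = F + I*(F + I)²)
(-466294 + 128243)*(-383545 - 15*l(26, -22)) = (-466294 + 128243)*(-383545 - 15*(26 - 22*(26 - 22)²)) = -338051*(-383545 - 15*(26 - 22*4²)) = -338051*(-383545 - 15*(26 - 22*16)) = -338051*(-383545 - 15*(26 - 352)) = -338051*(-383545 - 15*(-326)) = -338051*(-383545 + 4890) = -338051*(-378655) = 128004701405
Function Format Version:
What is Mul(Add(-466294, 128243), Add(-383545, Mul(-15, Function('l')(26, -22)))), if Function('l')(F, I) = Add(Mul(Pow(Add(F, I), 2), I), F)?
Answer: 128004701405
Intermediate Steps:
Function('l')(F, I) = Add(F, Mul(I, Pow(Add(F, I), 2))) (Function('l')(F, I) = Add(Mul(I, Pow(Add(F, I), 2)), F) = Add(F, Mul(I, Pow(Add(F, I), 2))))
Mul(Add(-466294, 128243), Add(-383545, Mul(-15, Function('l')(26, -22)))) = Mul(Add(-466294, 128243), Add(-383545, Mul(-15, Add(26, Mul(-22, Pow(Add(26, -22), 2)))))) = Mul(-338051, Add(-383545, Mul(-15, Add(26, Mul(-22, Pow(4, 2)))))) = Mul(-338051, Add(-383545, Mul(-15, Add(26, Mul(-22, 16))))) = Mul(-338051, Add(-383545, Mul(-15, Add(26, -352)))) = Mul(-338051, Add(-383545, Mul(-15, -326))) = Mul(-338051, Add(-383545, 4890)) = Mul(-338051, -378655) = 128004701405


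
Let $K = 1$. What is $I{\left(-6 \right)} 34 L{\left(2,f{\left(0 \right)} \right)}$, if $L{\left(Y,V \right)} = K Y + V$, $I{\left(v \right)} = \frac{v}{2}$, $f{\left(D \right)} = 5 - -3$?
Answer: $-1020$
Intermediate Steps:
$f{\left(D \right)} = 8$ ($f{\left(D \right)} = 5 + 3 = 8$)
$I{\left(v \right)} = \frac{v}{2}$ ($I{\left(v \right)} = v \frac{1}{2} = \frac{v}{2}$)
$L{\left(Y,V \right)} = V + Y$ ($L{\left(Y,V \right)} = 1 Y + V = Y + V = V + Y$)
$I{\left(-6 \right)} 34 L{\left(2,f{\left(0 \right)} \right)} = \frac{1}{2} \left(-6\right) 34 \left(8 + 2\right) = \left(-3\right) 34 \cdot 10 = \left(-102\right) 10 = -1020$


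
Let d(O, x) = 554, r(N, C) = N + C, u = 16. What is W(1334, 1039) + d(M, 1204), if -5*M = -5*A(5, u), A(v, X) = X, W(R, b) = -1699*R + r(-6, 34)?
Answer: -2265884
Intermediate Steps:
r(N, C) = C + N
W(R, b) = 28 - 1699*R (W(R, b) = -1699*R + (34 - 6) = -1699*R + 28 = 28 - 1699*R)
M = 16 (M = -(-1)*16 = -1/5*(-80) = 16)
W(1334, 1039) + d(M, 1204) = (28 - 1699*1334) + 554 = (28 - 2266466) + 554 = -2266438 + 554 = -2265884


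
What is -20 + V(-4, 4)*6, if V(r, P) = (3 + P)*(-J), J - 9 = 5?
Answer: -608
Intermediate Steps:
J = 14 (J = 9 + 5 = 14)
V(r, P) = -42 - 14*P (V(r, P) = (3 + P)*(-1*14) = (3 + P)*(-14) = -42 - 14*P)
-20 + V(-4, 4)*6 = -20 + (-42 - 14*4)*6 = -20 + (-42 - 56)*6 = -20 - 98*6 = -20 - 588 = -608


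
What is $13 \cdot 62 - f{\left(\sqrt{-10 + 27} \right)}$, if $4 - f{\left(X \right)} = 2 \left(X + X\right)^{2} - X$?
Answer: $938 - \sqrt{17} \approx 933.88$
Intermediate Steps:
$f{\left(X \right)} = 4 + X - 8 X^{2}$ ($f{\left(X \right)} = 4 - \left(2 \left(X + X\right)^{2} - X\right) = 4 - \left(2 \left(2 X\right)^{2} - X\right) = 4 - \left(2 \cdot 4 X^{2} - X\right) = 4 - \left(8 X^{2} - X\right) = 4 - \left(- X + 8 X^{2}\right) = 4 + X - 8 X^{2}$)
$13 \cdot 62 - f{\left(\sqrt{-10 + 27} \right)} = 13 \cdot 62 - \left(4 + \sqrt{-10 + 27} - 8 \left(\sqrt{-10 + 27}\right)^{2}\right) = 806 - \left(4 + \sqrt{17} - 8 \left(\sqrt{17}\right)^{2}\right) = 806 - \left(4 + \sqrt{17} - 136\right) = 806 - \left(-132 + \sqrt{17}\right) = 806 + \left(132 - \sqrt{17}\right) = 938 - \sqrt{17}$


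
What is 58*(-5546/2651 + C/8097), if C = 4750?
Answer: -1874195296/21465147 ≈ -87.313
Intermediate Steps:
58*(-5546/2651 + C/8097) = 58*(-5546/2651 + 4750/8097) = 58*(-32313712/21465147) = -1874195296/21465147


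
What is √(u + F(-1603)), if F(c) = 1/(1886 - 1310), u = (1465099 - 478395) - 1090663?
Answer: I*√59880383/24 ≈ 322.43*I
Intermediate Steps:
u = -103959 (u = 986704 - 1090663 = -103959)
F(c) = 1/576
√(u + F(-1603)) = √(-103959 + 1/576) = √(-59880383/576) = I*√59880383/24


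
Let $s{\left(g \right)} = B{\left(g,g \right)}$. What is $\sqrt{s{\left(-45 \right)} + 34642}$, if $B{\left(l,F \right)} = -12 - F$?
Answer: $5 \sqrt{1387} \approx 186.21$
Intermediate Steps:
$s{\left(g \right)} = -12 - g$
$\sqrt{s{\left(-45 \right)} + 34642} = \sqrt{\left(-12 - -45\right) + 34642} = \sqrt{\left(-12 + 45\right) + 34642} = \sqrt{33 + 34642} = \sqrt{34675} = 5 \sqrt{1387}$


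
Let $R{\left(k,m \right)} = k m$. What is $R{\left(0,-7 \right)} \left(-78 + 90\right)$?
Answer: $0$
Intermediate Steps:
$R{\left(0,-7 \right)} \left(-78 + 90\right) = 0 \left(-7\right) \left(-78 + 90\right) = 0 \cdot 12 = 0$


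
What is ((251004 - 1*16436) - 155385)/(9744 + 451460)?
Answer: 79183/461204 ≈ 0.17169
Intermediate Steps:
((251004 - 1*16436) - 155385)/(9744 + 451460) = ((251004 - 16436) - 155385)/461204 = (234568 - 155385)*(1/461204) = 79183*(1/461204) = 79183/461204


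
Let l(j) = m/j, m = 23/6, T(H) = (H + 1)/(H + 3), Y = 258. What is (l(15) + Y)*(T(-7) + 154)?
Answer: 7228573/180 ≈ 40159.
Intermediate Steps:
T(H) = (1 + H)/(3 + H)
m = 23/6 (m = 23*(1/6) = 23/6 ≈ 3.8333)
l(j) = 23/(6*j)
(l(15) + Y)*(T(-7) + 154) = ((23/6)/15 + 258)*((1 - 7)/(3 - 7) + 154) = ((23/6)*(1/15) + 258)*(-6/(-4) + 154) = (23/90 + 258)*(-1/4*(-6) + 154) = 23243*(3/2 + 154)/90 = (23243/90)*(311/2) = 7228573/180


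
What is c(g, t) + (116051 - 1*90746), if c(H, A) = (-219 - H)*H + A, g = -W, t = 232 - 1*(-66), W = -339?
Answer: -163559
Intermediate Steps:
t = 298 (t = 232 + 66 = 298)
g = 339 (g = -1*(-339) = 339)
c(H, A) = A + H*(-219 - H) (c(H, A) = H*(-219 - H) + A = A + H*(-219 - H))
c(g, t) + (116051 - 1*90746) = (298 - 1*339**2 - 219*339) + (116051 - 1*90746) = (298 - 1*114921 - 74241) + (116051 - 90746) = (298 - 114921 - 74241) + 25305 = -188864 + 25305 = -163559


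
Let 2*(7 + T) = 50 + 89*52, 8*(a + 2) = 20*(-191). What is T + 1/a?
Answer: 2236386/959 ≈ 2332.0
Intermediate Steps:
a = -959/2 (a = -2 + (20*(-191))/8 = -2 + (1/8)*(-3820) = -2 - 955/2 = -959/2 ≈ -479.50)
T = 2332 (T = -7 + (50 + 89*52)/2 = -7 + (50 + 4628)/2 = -7 + (1/2)*4678 = -7 + 2339 = 2332)
T + 1/a = 2332 + 1/(-959/2) = 2332 - 2/959 = 2236386/959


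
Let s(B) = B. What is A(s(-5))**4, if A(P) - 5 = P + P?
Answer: 625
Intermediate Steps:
A(P) = 5 + 2*P (A(P) = 5 + (P + P) = 5 + 2*P)
A(s(-5))**4 = (5 + 2*(-5))**4 = (5 - 10)**4 = (-5)**4 = 625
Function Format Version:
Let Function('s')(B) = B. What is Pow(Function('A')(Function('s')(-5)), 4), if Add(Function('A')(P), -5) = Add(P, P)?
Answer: 625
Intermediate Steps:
Function('A')(P) = Add(5, Mul(2, P)) (Function('A')(P) = Add(5, Add(P, P)) = Add(5, Mul(2, P)))
Pow(Function('A')(Function('s')(-5)), 4) = Pow(Add(5, Mul(2, -5)), 4) = Pow(Add(5, -10), 4) = Pow(-5, 4) = 625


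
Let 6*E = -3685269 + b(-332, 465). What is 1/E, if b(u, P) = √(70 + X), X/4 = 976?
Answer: -22111614/13581207598387 - 6*√3974/13581207598387 ≈ -1.6281e-6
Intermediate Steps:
X = 3904 (X = 4*976 = 3904)
b(u, P) = √3974 (b(u, P) = √(70 + 3904) = √3974)
E = -1228423/2 + √3974/6 (E = (-3685269 + √3974)/6 = -1228423/2 + √3974/6 ≈ -6.1420e+5)
1/E = 1/(-1228423/2 + √3974/6)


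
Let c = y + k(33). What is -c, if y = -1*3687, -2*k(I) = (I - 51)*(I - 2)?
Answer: 3408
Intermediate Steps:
k(I) = -(-51 + I)*(-2 + I)/2 (k(I) = -(I - 51)*(I - 2)/2 = -(-51 + I)*(-2 + I)/2)
y = -3687
c = -3408 (c = -3687 + (-51 - 1/2*33**2 + (53/2)*33) = -3687 + (-51 - 1/2*1089 + 1749/2) = -3687 + (-51 - 1089/2 + 1749/2) = -3687 + 279 = -3408)
-c = -1*(-3408) = 3408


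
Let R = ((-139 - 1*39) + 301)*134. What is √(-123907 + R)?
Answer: 5*I*√4297 ≈ 327.76*I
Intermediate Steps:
R = 16482 (R = ((-139 - 39) + 301)*134 = (-178 + 301)*134 = 123*134 = 16482)
√(-123907 + R) = √(-123907 + 16482) = √(-107425) = 5*I*√4297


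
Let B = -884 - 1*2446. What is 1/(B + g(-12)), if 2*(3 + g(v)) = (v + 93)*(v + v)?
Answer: -1/4305 ≈ -0.00023229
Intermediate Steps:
g(v) = -3 + v*(93 + v) (g(v) = -3 + ((v + 93)*(v + v))/2 = -3 + ((93 + v)*(2*v))/2 = -3 + (2*v*(93 + v))/2 = -3 + v*(93 + v))
B = -3330 (B = -884 - 2446 = -3330)
1/(B + g(-12)) = 1/(-3330 + (-3 + (-12)**2 + 93*(-12))) = 1/(-3330 + (-3 + 144 - 1116)) = 1/(-3330 - 975) = 1/(-4305) = -1/4305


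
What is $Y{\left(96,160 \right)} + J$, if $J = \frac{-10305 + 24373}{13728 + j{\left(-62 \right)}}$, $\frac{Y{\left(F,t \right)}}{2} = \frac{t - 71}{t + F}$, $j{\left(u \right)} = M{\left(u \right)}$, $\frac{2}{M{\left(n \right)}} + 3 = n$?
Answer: $\frac{98231031}{57108352} \approx 1.7201$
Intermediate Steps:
$M{\left(n \right)} = \frac{2}{-3 + n}$
$j{\left(u \right)} = \frac{2}{-3 + u}$
$Y{\left(F,t \right)} = \frac{2 \left(-71 + t\right)}{F + t}$ ($Y{\left(F,t \right)} = 2 \frac{t - 71}{t + F} = 2 \frac{-71 + t}{F + t} = \frac{2 \left(-71 + t\right)}{F + t}$)
$J = \frac{457210}{446159}$ ($J = \frac{-10305 + 24373}{13728 + \frac{2}{-3 - 62}} = \frac{14068}{13728 + \frac{2}{-65}} = \frac{14068}{13728 + 2 \left(- \frac{1}{65}\right)} = \frac{14068}{13728 - \frac{2}{65}} = \frac{14068}{\frac{892318}{65}} = 14068 \cdot \frac{65}{892318} = \frac{457210}{446159} \approx 1.0248$)
$Y{\left(96,160 \right)} + J = \frac{2 \left(-71 + 160\right)}{96 + 160} + \frac{457210}{446159} = 2 \cdot \frac{1}{256} \cdot 89 + \frac{457210}{446159} = \frac{89}{128} + \frac{457210}{446159} = \frac{98231031}{57108352}$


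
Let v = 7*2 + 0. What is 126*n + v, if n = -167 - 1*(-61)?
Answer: -13342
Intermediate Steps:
n = -106 (n = -167 + 61 = -106)
v = 14 (v = 14 + 0 = 14)
126*n + v = 126*(-106) + 14 = -13356 + 14 = -13342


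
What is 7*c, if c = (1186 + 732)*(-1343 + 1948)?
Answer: 8122730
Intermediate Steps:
c = 1160390 (c = 1918*605 = 1160390)
7*c = 7*1160390 = 8122730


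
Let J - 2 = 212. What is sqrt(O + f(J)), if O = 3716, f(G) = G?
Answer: sqrt(3930) ≈ 62.690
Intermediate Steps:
J = 214 (J = 2 + 212 = 214)
sqrt(O + f(J)) = sqrt(3716 + 214) = sqrt(3930)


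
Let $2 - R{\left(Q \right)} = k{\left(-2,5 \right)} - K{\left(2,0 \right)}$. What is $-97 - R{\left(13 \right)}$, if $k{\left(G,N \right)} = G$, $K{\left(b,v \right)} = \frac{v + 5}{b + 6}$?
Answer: $- \frac{813}{8} \approx -101.63$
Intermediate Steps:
$K{\left(b,v \right)} = \frac{5 + v}{6 + b}$
$R{\left(Q \right)} = \frac{37}{8}$ ($R{\left(Q \right)} = 2 - \left(-2 - \frac{5 + 0}{6 + 2}\right) = 2 - \left(-2 - \frac{1}{8} \cdot 5\right) = 2 - \left(-2 - \frac{5}{8}\right) = 2 - - \frac{21}{8} = 2 + \frac{21}{8} = \frac{37}{8}$)
$-97 - R{\left(13 \right)} = -97 - \frac{37}{8} = - \frac{813}{8}$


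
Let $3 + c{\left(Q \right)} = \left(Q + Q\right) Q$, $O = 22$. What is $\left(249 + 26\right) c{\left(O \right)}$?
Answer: $265375$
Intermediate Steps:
$c{\left(Q \right)} = -3 + 2 Q^{2}$ ($c{\left(Q \right)} = -3 + \left(Q + Q\right) Q = -3 + 2 Q Q = -3 + 2 Q^{2}$)
$\left(249 + 26\right) c{\left(O \right)} = \left(249 + 26\right) \left(-3 + 2 \cdot 22^{2}\right) = 275 \left(-3 + 2 \cdot 484\right) = 275 \left(-3 + 968\right) = 275 \cdot 965 = 265375$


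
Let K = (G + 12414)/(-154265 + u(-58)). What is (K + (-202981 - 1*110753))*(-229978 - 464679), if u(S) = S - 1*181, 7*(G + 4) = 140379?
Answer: 235705687166544257/1081528 ≈ 2.1794e+11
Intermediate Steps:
G = 140351/7 (G = -4 + (⅐)*140379 = -4 + 140379/7 = 140351/7 ≈ 20050.)
u(S) = -181 + S (u(S) = S - 181 = -181 + S)
K = -227249/1081528 (K = (140351/7 + 12414)/(-154265 + (-181 - 58)) = 227249/(7*(-154265 - 239)) = (227249/7)/(-154504) = (227249/7)*(-1/154504) = -227249/1081528 ≈ -0.21012)
(K + (-202981 - 1*110753))*(-229978 - 464679) = (-227249/1081528 + (-202981 - 1*110753))*(-229978 - 464679) = (-227249/1081528 + (-202981 - 110753))*(-694657) = (-227249/1081528 - 313734)*(-694657) = -339312332801/1081528*(-694657) = 235705687166544257/1081528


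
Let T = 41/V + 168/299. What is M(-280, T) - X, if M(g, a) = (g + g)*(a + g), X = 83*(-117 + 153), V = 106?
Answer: 2429040004/15847 ≈ 1.5328e+5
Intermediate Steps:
X = 2988 (X = 83*36 = 2988)
T = 30067/31694 (T = 41/106 + 168/299 = 30067/31694 ≈ 0.94867)
M(g, a) = 2*g*(a + g) (M(g, a) = (2*g)*(a + g) = 2*g*(a + g))
M(-280, T) - X = 2*(-280)*(30067/31694 - 280) - 1*2988 = 2*(-280)*(-8844253/31694) - 2988 = 2476390840/15847 - 2988 = 2429040004/15847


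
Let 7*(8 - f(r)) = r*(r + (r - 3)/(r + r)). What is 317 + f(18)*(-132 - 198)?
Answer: 93134/7 ≈ 13305.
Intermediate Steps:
f(r) = 8 - r*(r + (-3 + r)/(2*r))/7 (f(r) = 8 - r*(r + (r - 3)/(r + r))/7 = 8 - r*(r + (-3 + r)/((2*r)))/7 = 8 - r*(r + (-3 + r)*(1/(2*r)))/7 = 8 - r*(r + (-3 + r)/(2*r))/7)
317 + f(18)*(-132 - 198) = 317 + (115/14 - ⅐*18² - 1/14*18)*(-132 - 198) = 317 + (115/14 - ⅐*324 - 9/7)*(-330) = 317 + (115/14 - 324/7 - 9/7)*(-330) = 317 - 551/14*(-330) = 317 + 90915/7 = 93134/7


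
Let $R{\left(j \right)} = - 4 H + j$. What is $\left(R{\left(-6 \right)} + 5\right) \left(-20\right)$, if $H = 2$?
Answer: $180$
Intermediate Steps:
$R{\left(j \right)} = -8 + j$ ($R{\left(j \right)} = \left(-4\right) 2 + j = -8 + j$)
$\left(R{\left(-6 \right)} + 5\right) \left(-20\right) = \left(\left(-8 - 6\right) + 5\right) \left(-20\right) = \left(-14 + 5\right) \left(-20\right) = \left(-9\right) \left(-20\right) = 180$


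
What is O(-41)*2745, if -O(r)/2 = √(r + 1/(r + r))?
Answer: -2745*I*√275766/41 ≈ -35158.0*I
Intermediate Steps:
O(r) = -2*√(r + 1/(2*r)) (O(r) = -2*√(r + 1/(r + r)) = -2*√(r + 1/(2*r)))
O(-41)*2745 = -√(2/(-41) + 4*(-41))*2745 = -√(2*(-1/41) - 164)*2745 = -√(-2/41 - 164)*2745 = -√(-6726/41)*2745 = -I*√275766/41*2745 = -2745*I*√275766/41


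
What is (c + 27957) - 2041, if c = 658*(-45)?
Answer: -3694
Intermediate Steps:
c = -29610
(c + 27957) - 2041 = (-29610 + 27957) - 2041 = -1653 - 2041 = -3694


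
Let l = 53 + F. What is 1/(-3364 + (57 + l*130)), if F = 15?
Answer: 1/5533 ≈ 0.00018073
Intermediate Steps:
l = 68 (l = 53 + 15 = 68)
1/(-3364 + (57 + l*130)) = 1/(-3364 + (57 + 68*130)) = 1/(-3364 + (57 + 8840)) = 1/(-3364 + 8897) = 1/5533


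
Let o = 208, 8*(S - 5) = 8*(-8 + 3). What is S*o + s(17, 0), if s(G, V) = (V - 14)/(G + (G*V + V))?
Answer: -14/17 ≈ -0.82353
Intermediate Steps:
S = 0 (S = 5 + (8*(-8 + 3))/8 = 5 + (8*(-5))/8 = 5 + (⅛)*(-40) = 5 - 5 = 0)
s(G, V) = (-14 + V)/(G + V + G*V) (s(G, V) = (-14 + V)/(G + (V + G*V)) = (-14 + V)/(G + V + G*V))
S*o + s(17, 0) = 0*208 + (-14 + 0)/(17 + 0 + 17*0) = 0 - 14/(17 + 0 + 0) = 0 - 14/17 = -14/17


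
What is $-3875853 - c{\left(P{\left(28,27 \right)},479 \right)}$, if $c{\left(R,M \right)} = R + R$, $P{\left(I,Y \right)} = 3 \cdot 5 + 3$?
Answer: $-3875889$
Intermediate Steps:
$P{\left(I,Y \right)} = 18$ ($P{\left(I,Y \right)} = 15 + 3 = 18$)
$c{\left(R,M \right)} = 2 R$
$-3875853 - c{\left(P{\left(28,27 \right)},479 \right)} = -3875853 - 2 \cdot 18 = -3875853 - 36 = -3875889$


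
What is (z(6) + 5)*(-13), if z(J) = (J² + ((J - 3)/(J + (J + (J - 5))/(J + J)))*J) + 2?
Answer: -46969/79 ≈ -594.54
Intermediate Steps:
z(J) = 2 + J² + J*(-3 + J)/(J + (-5 + 2*J)/(2*J)) (z(J) = (J² + ((-3 + J)/(J + (J + (-5 + J))/((2*J))))*J) + 2 = (J² + ((-3 + J)/(J + (-5 + 2*J)*(1/(2*J))))*J) + 2 = (J² + ((-3 + J)/(J + (-5 + 2*J)/(2*J)))*J) + 2 = (J² + J*(-3 + J)/(J + (-5 + 2*J)/(2*J))) + 2 = 2 + J² + J*(-3 + J)/(J + (-5 + 2*J)/(2*J)))
(z(6) + 5)*(-13) = ((-10 - 7*6² + 2*6⁴ + 4*6 + 4*6³)/(-5 + 2*6 + 2*6²) + 5)*(-13) = ((-10 - 7*36 + 2*1296 + 24 + 4*216)/(-5 + 12 + 2*36) + 5)*(-13) = ((-10 - 252 + 2592 + 24 + 864)/(-5 + 12 + 72) + 5)*(-13) = (3218/79 + 5)*(-13) = (3613/79)*(-13) = -46969/79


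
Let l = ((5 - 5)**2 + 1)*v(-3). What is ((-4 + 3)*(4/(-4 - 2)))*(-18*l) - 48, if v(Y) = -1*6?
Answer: 24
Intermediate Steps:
v(Y) = -6
l = -6 (l = ((5 - 5)**2 + 1)*(-6) = (0**2 + 1)*(-6) = (0 + 1)*(-6) = 1*(-6) = -6)
((-4 + 3)*(4/(-4 - 2)))*(-18*l) - 48 = ((-4 + 3)*(4/(-4 - 2)))*(-18*(-6)) - 48 = -4/(-6)*108 - 48 = -4*(-1)/6*108 - 48 = -1*(-2/3)*108 - 48 = (2/3)*108 - 48 = 72 - 48 = 24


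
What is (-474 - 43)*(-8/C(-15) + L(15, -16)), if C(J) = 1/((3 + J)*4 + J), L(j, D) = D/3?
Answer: -773432/3 ≈ -2.5781e+5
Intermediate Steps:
L(j, D) = D/3 (L(j, D) = D*(1/3) = D/3)
C(J) = 1/(12 + 5*J) (C(J) = 1/((12 + 4*J) + J) = 1/(12 + 5*J))
(-474 - 43)*(-8/C(-15) + L(15, -16)) = (-474 - 43)*(-8/(1/(12 + 5*(-15))) + (1/3)*(-16)) = -517*(-8/(1/(12 - 75)) - 16/3) = -517*(-8/(1/(-63)) - 16/3) = -517*(-8/(-1/63) - 16/3) = -517*(-8*(-63) - 16/3) = -517*(504 - 16/3) = -517*1496/3 = -773432/3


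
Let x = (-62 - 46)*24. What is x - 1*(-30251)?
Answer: 27659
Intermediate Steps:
x = -2592 (x = -108*24 = -2592)
x - 1*(-30251) = -2592 - 1*(-30251) = -2592 + 30251 = 27659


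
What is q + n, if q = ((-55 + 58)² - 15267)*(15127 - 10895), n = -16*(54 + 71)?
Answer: -64573856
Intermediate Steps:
n = -2000 (n = -16*125 = -2000)
q = -64571856 (q = (3² - 15267)*4232 = (9 - 15267)*4232 = -15258*4232 = -64571856)
q + n = -64571856 - 2000 = -64573856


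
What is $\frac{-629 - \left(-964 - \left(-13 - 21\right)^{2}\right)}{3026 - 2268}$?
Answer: $\frac{1491}{758} \approx 1.967$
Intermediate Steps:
$\frac{-629 - \left(-964 - \left(-13 - 21\right)^{2}\right)}{3026 - 2268} = \frac{-629 + \left(\left(-34\right)^{2} + 964\right)}{758} = \left(-629 + \left(1156 + 964\right)\right) \frac{1}{758} = \left(-629 + 2120\right) \frac{1}{758} = 1491 \cdot \frac{1}{758} = \frac{1491}{758}$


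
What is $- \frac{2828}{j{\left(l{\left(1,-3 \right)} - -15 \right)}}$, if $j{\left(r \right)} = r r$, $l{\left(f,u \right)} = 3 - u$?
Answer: $- \frac{404}{63} \approx -6.4127$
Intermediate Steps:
$j{\left(r \right)} = r^{2}$
$- \frac{2828}{j{\left(l{\left(1,-3 \right)} - -15 \right)}} = - \frac{2828}{\left(\left(3 - -3\right) - -15\right)^{2}} = - \frac{2828}{\left(\left(3 + 3\right) + 15\right)^{2}} = - \frac{2828}{\left(6 + 15\right)^{2}} = - \frac{2828}{21^{2}} = - \frac{2828}{441} = \left(-2828\right) \frac{1}{441} = - \frac{404}{63}$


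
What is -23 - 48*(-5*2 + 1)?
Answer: 409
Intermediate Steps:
-23 - 48*(-5*2 + 1) = -23 - 48*(-10 + 1) = -23 - 48*(-9) = -23 + 432 = 409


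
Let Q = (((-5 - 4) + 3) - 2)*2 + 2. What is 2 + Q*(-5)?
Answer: 72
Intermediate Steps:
Q = -14 (Q = ((-9 + 3) - 2)*2 + 2 = (-6 - 2)*2 + 2 = -8*2 + 2 = -16 + 2 = -14)
2 + Q*(-5) = 2 - 14*(-5) = 2 + 70 = 72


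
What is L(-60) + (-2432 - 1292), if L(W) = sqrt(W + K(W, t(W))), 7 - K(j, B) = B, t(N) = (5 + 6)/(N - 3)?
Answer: -3724 + 16*I*sqrt(91)/21 ≈ -3724.0 + 7.2681*I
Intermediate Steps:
t(N) = 11/(-3 + N)
K(j, B) = 7 - B
L(W) = sqrt(7 + W - 11/(-3 + W)) (L(W) = sqrt(W + (7 - 11/(-3 + W))) = sqrt(7 + W - 11/(-3 + W)))
L(-60) + (-2432 - 1292) = sqrt((-11 + (-3 - 60)*(7 - 60))/(-3 - 60)) + (-2432 - 1292) = sqrt((-11 - 63*(-53))/(-63)) - 3724 = sqrt(-(-11 + 3339)/63) - 3724 = sqrt(-1/63*3328) - 3724 = sqrt(-3328/63) - 3724 = 16*I*sqrt(91)/21 - 3724 = -3724 + 16*I*sqrt(91)/21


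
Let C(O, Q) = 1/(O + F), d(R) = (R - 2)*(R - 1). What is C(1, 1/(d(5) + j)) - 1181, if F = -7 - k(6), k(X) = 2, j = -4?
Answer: -9449/8 ≈ -1181.1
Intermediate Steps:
d(R) = (-1 + R)*(-2 + R) (d(R) = (-2 + R)*(-1 + R) = (-1 + R)*(-2 + R))
F = -9 (F = -7 - 1*2 = -7 - 2 = -9)
C(O, Q) = 1/(-9 + O) (C(O, Q) = 1/(O - 9) = 1/(-9 + O))
C(1, 1/(d(5) + j)) - 1181 = 1/(-9 + 1) - 1181 = 1/(-8) - 1181 = -⅛ - 1181 = -9449/8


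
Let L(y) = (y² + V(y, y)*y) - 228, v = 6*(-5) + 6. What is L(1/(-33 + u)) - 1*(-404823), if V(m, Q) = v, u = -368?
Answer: 65059290220/160801 ≈ 4.0460e+5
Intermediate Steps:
v = -24 (v = -30 + 6 = -24)
V(m, Q) = -24
L(y) = -228 + y² - 24*y (L(y) = (y² - 24*y) - 228 = -228 + y² - 24*y)
L(1/(-33 + u)) - 1*(-404823) = (-228 + (1/(-33 - 368))² - 24/(-33 - 368)) - 1*(-404823) = (-228 + (1/(-401))² - 24/(-401)) + 404823 = (-228 + (-1/401)² - 24*(-1/401)) + 404823 = (-228 + 1/160801 + 24/401) + 404823 = -36653003/160801 + 404823 = 65059290220/160801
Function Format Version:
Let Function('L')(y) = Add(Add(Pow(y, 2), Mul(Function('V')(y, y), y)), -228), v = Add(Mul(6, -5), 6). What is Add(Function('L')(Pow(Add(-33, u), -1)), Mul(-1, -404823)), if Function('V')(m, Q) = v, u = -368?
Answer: Rational(65059290220, 160801) ≈ 4.0460e+5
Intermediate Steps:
v = -24 (v = Add(-30, 6) = -24)
Function('V')(m, Q) = -24
Function('L')(y) = Add(-228, Pow(y, 2), Mul(-24, y)) (Function('L')(y) = Add(Add(Pow(y, 2), Mul(-24, y)), -228) = Add(-228, Pow(y, 2), Mul(-24, y)))
Add(Function('L')(Pow(Add(-33, u), -1)), Mul(-1, -404823)) = Add(Add(-228, Pow(Pow(Add(-33, -368), -1), 2), Mul(-24, Pow(Add(-33, -368), -1))), Mul(-1, -404823)) = Add(Add(-228, Pow(Pow(-401, -1), 2), Mul(-24, Pow(-401, -1))), 404823) = Add(Add(-228, Pow(Rational(-1, 401), 2), Mul(-24, Rational(-1, 401))), 404823) = Add(Add(-228, Rational(1, 160801), Rational(24, 401)), 404823) = Add(Rational(-36653003, 160801), 404823) = Rational(65059290220, 160801)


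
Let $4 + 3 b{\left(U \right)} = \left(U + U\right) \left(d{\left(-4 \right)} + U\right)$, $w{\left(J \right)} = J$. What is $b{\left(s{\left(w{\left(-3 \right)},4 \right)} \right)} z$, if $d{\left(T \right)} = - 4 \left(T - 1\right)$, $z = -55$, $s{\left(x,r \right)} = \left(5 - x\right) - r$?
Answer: $- \frac{10340}{3} \approx -3446.7$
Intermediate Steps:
$s{\left(x,r \right)} = 5 - r - x$
$d{\left(T \right)} = 4 - 4 T$ ($d{\left(T \right)} = - 4 \left(-1 + T\right) = 4 - 4 T$)
$b{\left(U \right)} = - \frac{4}{3} + \frac{2 U \left(20 + U\right)}{3}$ ($b{\left(U \right)} = - \frac{4}{3} + \frac{\left(U + U\right) \left(\left(4 - -16\right) + U\right)}{3} = - \frac{4}{3} + \frac{2 U \left(\left(4 + 16\right) + U\right)}{3} = - \frac{4}{3} + \frac{2 U \left(20 + U\right)}{3}$)
$b{\left(s{\left(w{\left(-3 \right)},4 \right)} \right)} z = \left(- \frac{4}{3} + \frac{2 \left(5 - 4 - -3\right)^{2}}{3} + \frac{40 \left(5 - 4 - -3\right)}{3}\right) \left(-55\right) = \left(- \frac{4}{3} + \frac{2 \left(5 - 4 + 3\right)^{2}}{3} + \frac{40 \left(5 - 4 + 3\right)}{3}\right) \left(-55\right) = \left(- \frac{4}{3} + \frac{2 \cdot 4^{2}}{3} + \frac{40}{3} \cdot 4\right) \left(-55\right) = \left(- \frac{4}{3} + \frac{2}{3} \cdot 16 + \frac{160}{3}\right) \left(-55\right) = \left(- \frac{4}{3} + \frac{32}{3} + \frac{160}{3}\right) \left(-55\right) = \frac{188}{3} \left(-55\right) = - \frac{10340}{3}$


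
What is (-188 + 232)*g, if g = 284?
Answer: 12496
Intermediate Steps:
(-188 + 232)*g = (-188 + 232)*284 = 44*284 = 12496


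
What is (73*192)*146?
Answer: 2046336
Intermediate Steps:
(73*192)*146 = 14016*146 = 2046336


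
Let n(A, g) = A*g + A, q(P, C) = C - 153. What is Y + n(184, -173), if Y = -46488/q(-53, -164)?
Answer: -9985928/317 ≈ -31501.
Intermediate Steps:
q(P, C) = -153 + C
n(A, g) = A + A*g
Y = 46488/317 (Y = -46488/(-153 - 164) = -46488/(-317) = -46488*(-1/317) = 46488/317 ≈ 146.65)
Y + n(184, -173) = 46488/317 + 184*(1 - 173) = 46488/317 + 184*(-172) = 46488/317 - 31648 = -9985928/317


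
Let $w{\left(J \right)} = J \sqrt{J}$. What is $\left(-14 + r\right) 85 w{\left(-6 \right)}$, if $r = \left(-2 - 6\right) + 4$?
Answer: $9180 i \sqrt{6} \approx 22486.0 i$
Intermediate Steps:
$w{\left(J \right)} = J^{\frac{3}{2}}$
$r = -4$ ($r = -8 + 4 = -4$)
$\left(-14 + r\right) 85 w{\left(-6 \right)} = \left(-14 - 4\right) 85 \left(-6\right)^{\frac{3}{2}} = \left(-18\right) 85 \left(- 6 i \sqrt{6}\right) = - 1530 \left(- 6 i \sqrt{6}\right) = 9180 i \sqrt{6}$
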